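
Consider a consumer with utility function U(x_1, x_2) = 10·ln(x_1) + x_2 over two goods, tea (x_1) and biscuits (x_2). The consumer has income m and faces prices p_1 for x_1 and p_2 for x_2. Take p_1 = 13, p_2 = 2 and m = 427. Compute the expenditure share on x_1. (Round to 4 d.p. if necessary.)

share on x_1 = 0.0468

So x_1*(p_1,p_2) = 10·p_2/p_1, independent of income; and x_2* = (m − 10·p_2)/p_2.
At the given prices: x_1* = 10·2/13 = 1.5385, and x_2* = 203.5.
Expenditure on x_1: 13·1.5385 = 20; share = 0.0468.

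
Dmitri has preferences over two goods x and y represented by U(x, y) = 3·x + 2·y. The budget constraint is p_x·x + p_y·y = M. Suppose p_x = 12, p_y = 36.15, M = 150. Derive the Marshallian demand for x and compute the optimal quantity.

x* = 12.5

Perfect substitutes: compare marginal utility per dollar. 3/p_x vs 2/p_y → 0.25 vs 0.0553.
x gives more utility per dollar, so spend all income on x: x* = M/p_x, y* = 0.
Numerically: x* = 12.5, y* = 0.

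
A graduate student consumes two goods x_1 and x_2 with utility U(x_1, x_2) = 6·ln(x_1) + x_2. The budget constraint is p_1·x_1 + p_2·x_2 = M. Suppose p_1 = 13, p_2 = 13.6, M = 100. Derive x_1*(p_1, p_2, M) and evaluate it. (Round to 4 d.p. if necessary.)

Set MRS = p_1/p_2: (6/x_1)/1 = p_1/p_2.
So x_1*(p_1,p_2) = 6·p_2/p_1, independent of income; and x_2* = (M − 6·p_2)/p_2.
At the given prices: x_1* = 6·13.6/13 = 6.2769.

x_1* = 6.2769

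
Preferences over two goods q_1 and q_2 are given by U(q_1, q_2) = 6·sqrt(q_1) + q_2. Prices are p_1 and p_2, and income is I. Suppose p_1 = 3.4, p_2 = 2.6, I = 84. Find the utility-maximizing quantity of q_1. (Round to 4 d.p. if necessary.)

Set MRS = p_1/p_2: 3·q_1^(−1/2) = p_1/p_2.
Solve: √q_1 = 3·p_2/p_1, so q_1*(p_1,p_2) = (3·p_2/p_1)², and q_2* = (I − p_1·q_1*)/p_2.
Plugging in: q_1* = (3·2.6/3.4)² = 5.263.

q_1* = 5.263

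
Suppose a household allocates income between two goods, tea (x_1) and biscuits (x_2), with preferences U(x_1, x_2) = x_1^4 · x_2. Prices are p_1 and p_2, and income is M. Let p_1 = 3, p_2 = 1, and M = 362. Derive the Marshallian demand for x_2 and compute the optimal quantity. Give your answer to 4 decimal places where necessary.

The MRS is 4·x_2/x_1. Set MRS = p_1/p_2.
So 4·p_2·x_2 = p_1·x_1; combined with the budget, a share 0.8 of income goes to x_1.
Demand: x_1*(p_1,p_2,M) = 0.8·M/p_1 and x_2* = 0.2·M/p_2.
At p_1=3, p_2=1, M=362: x_2* = 0.2·362/1 = 72.4.

x_2* = 72.4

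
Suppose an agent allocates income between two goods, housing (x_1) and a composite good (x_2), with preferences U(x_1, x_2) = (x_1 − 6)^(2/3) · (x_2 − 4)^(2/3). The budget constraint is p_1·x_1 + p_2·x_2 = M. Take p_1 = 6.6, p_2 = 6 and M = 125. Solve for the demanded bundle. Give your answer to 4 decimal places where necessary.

x_1* = 10.6515, x_2* = 9.1167

After buying the subsistence bundle (6, 4), a share 0.5 of the remaining income goes to x_1: x_1* = 6 + 0.5·(M − 6p_1 − 4p_2)/p_1.
Discretionary income = 125 − 6·6.6 − 4·6 = 61.4; x_1* = 6 + 0.5·61.4/6.6 = 10.6515; x_2* = 4 + 0.5·61.4/6 = 9.1167.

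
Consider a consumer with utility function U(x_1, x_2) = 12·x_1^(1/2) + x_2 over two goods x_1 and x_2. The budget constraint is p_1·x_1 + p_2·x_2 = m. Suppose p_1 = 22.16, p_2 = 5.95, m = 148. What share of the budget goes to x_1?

Set MRS = p_1/p_2: 6·x_1^(−1/2) = p_1/p_2.
Thus x_1* = (6·p_2/p_1)² — independent of m — with the rest of income spent on x_2.
Plugging in: x_1* = (6·5.95/22.16)² = 2.5954, x_2* = 15.2079.
Expenditure on x_1: 22.16·2.5954 = 57.5131; share = 0.3886.

share on x_1 = 0.3886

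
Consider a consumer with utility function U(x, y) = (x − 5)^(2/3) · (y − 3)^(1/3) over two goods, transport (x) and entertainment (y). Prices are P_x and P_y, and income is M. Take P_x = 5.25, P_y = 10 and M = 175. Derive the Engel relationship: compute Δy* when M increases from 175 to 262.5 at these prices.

Δy* = 2.9167

MRS = 2·(y−3)/(x−5). Tangency with P_x/P_y gives y−3 = (1/2)·(P_x/P_y)·(x−5).
After buying the subsistence bundle (5, 3), a share 2/3 of the remaining income goes to x: x* = 5 + 2/3·(M − 5P_x − 3P_y)/P_x.
Discretionary income = 175 − 5·5.25 − 3·10 = 118.75; y* = 3 + 1/3·118.75/10 = 6.9583.
At M' = 262.5: y* = 9.875. Change: 9.875 − 6.9583 = 2.9167.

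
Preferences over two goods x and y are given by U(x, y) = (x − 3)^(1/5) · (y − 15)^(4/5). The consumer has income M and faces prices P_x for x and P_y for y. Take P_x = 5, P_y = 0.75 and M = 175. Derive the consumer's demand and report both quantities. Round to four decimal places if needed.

x* = 8.95, y* = 173.6667

MRS = (1/4)·(y−15)/(x−3). Tangency with P_x/P_y gives y−15 = 4·(P_x/P_y)·(x−3).
After buying the subsistence bundle (3, 15), a share 0.2 of the remaining income goes to x: x* = 3 + 0.2·(M − 3P_x − 15P_y)/P_x.
Discretionary income = 175 − 3·5 − 15·0.75 = 148.75; x* = 3 + 0.2·148.75/5 = 8.95; y* = 15 + 0.8·148.75/0.75 = 173.6667.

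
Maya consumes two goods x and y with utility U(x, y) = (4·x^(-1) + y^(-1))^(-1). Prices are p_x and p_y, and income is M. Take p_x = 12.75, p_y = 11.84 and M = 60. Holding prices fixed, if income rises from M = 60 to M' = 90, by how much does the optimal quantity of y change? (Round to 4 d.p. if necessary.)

Δy* = 0.8239

From the CES first-order condition, 4·(y/x)^(2) = p_x/p_y.
Solve for the ratio: y/x = [(1/4)·p_x/p_y]^(0.5).
With the ratio pinned down, the budget gives x* = M/(p_x + p_y·(y/x)) and y* = (y/x)·x*.
Numerically y/x = 0.518859, so x* = 60/(12.75 + 11.84·0.518859) = 3.1757 and y* = 0.518859·3.1757 = 1.6478.
At M' = 90: y* = 2.4716. Change: 2.4716 − 1.6478 = 0.8239.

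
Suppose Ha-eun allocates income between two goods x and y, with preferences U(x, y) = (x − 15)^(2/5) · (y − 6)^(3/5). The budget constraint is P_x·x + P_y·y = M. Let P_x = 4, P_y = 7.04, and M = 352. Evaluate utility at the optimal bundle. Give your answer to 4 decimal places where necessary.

V = 22.6919

Let x' = x−15, y' = y−6. MRS = (2/3)·y'/x' = P_x/P_y.
Substituting into the budget: x* = 15 + 0.4·(M − 15·P_x − 6·P_y)/P_x, and y* = 6 + 0.6·(…)/P_y.
Discretionary income = 352 − 15·4 − 6·7.04 = 249.76; x* = 15 + 0.4·249.76/4 = 39.976; y* = 6 + 0.6·249.76/7.04 = 27.2864.
Utility at the optimum: U(39.976, 27.2864) = 22.6919.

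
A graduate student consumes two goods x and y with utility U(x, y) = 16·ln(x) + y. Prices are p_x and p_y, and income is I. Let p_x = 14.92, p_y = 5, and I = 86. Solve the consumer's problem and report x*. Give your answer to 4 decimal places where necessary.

Set MRS = p_x/p_y: (16/x)/1 = p_x/p_y.
So x*(p_x,p_y) = 16·p_y/p_x, independent of income; and y* = (I − 16·p_y)/p_y.
At the given prices: x* = 16·5/14.92 = 5.3619.

x* = 5.3619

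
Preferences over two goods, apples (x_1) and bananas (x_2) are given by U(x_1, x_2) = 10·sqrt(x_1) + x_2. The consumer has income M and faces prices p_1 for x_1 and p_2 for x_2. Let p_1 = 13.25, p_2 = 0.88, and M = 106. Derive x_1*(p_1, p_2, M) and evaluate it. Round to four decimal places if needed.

x_1* = 0.1103

Set MRS = p_1/p_2: 5·x_1^(−1/2) = p_1/p_2.
Thus x_1* = (5·p_2/p_1)² — independent of M — with the rest of income spent on x_2.
Plugging in: x_1* = (5·0.88/13.25)² = 0.1103.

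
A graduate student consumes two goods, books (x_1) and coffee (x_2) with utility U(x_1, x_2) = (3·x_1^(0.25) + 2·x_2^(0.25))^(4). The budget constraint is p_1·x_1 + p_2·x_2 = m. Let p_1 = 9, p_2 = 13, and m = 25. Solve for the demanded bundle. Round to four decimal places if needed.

x_1* = 1.8333, x_2* = 0.6539

From the CES first-order condition, (3/2)·(x_2/x_1)^(0.75) = p_1/p_2.
Solve for the ratio: x_2/x_1 = [(2/3)·p_1/p_2]^(4/3).
With the ratio pinned down, the budget gives x_1* = m/(p_1 + p_2·(x_2/x_1)) and x_2* = (x_2/x_1)·x_1*.
Numerically x_2/x_1 = 0.356679, so x_1* = 25/(9 + 13·0.356679) = 1.8333 and x_2* = 0.356679·1.8333 = 0.6539.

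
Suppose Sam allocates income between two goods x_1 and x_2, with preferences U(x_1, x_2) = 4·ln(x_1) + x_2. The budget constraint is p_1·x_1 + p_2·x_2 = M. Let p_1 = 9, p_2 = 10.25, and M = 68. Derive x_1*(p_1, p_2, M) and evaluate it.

x_1* = 4.5556

So x_1*(p_1,p_2) = 4·p_2/p_1, independent of income; and x_2* = (M − 4·p_2)/p_2.
At the given prices: x_1* = 4·10.25/9 = 4.5556.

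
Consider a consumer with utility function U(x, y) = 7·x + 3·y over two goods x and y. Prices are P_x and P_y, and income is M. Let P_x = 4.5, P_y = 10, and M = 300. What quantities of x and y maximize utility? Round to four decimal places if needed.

Linear utility — the consumer picks whichever good has higher MU/price: 7/4.5 = 1.5556 vs 3/10 = 0.3.
x gives more utility per dollar, so spend all income on x: x* = M/P_x, y* = 0.
Numerically: x* = 66.6667, y* = 0.

x* = 66.6667, y* = 0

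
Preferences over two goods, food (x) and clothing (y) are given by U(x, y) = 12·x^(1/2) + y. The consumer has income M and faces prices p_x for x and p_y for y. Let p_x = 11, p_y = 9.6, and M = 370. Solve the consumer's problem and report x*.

Plugging in: x* = (6·9.6/11)² = 27.4195.

x* = 27.4195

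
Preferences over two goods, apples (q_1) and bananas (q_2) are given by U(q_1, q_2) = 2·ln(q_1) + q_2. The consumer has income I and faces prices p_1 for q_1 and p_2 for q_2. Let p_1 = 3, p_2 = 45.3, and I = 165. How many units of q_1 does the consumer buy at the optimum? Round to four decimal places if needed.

q_1* = 30.2

So q_1*(p_1,p_2) = 2·p_2/p_1, independent of income; and q_2* = (I − 2·p_2)/p_2.
At the given prices: q_1* = 2·45.3/3 = 30.2.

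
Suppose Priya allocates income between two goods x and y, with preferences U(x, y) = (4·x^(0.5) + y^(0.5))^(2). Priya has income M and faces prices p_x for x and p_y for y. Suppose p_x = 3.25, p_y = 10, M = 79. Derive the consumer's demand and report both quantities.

MU_x ∝ 4·x^(-0.5), MU_y ∝ y^(-0.5), so MRS = 4·(y/x)^(0.5) = p_x/p_y.
Solve for the ratio: y/x = [(1/4)·p_x/p_y]^(2).
With the ratio pinned down, the budget gives x* = M/(p_x + p_y·(y/x)) and y* = (y/x)·x*.
Numerically y/x = 0.006602, so x* = 79/(3.25 + 10·0.006602) = 23.8238 and y* = 0.006602·23.8238 = 0.1573.

x* = 23.8238, y* = 0.1573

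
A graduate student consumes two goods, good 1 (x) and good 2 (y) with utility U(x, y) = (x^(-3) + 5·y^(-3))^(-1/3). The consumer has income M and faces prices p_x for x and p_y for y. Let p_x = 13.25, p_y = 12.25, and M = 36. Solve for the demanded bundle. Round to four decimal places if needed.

From the CES first-order condition, (1/5)·(y/x)^(4) = p_x/p_y.
Solve for the ratio: y/x = [5·p_x/p_y]^(0.25).
Substitute y = (y/x)·x into the budget: x* = M/(p_x + p_y·(y/x)).
Numerically y/x = 1.524974, so x* = 36/(13.25 + 12.25·1.524974) = 1.1274 and y* = 1.524974·1.1274 = 1.7193.

x* = 1.1274, y* = 1.7193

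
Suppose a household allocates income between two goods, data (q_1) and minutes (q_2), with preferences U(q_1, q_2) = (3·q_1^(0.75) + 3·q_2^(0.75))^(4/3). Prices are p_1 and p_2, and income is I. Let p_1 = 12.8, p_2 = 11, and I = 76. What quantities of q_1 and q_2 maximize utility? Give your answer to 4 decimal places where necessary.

q_1* = 2.3053, q_2* = 4.2266

From the CES first-order condition, (q_2/q_1)^(0.25) = p_1/p_2.
Solve for the ratio: q_2/q_1 = [p_1/p_2]^(4).
With the ratio pinned down, the budget gives q_1* = I/(p_1 + p_2·(q_2/q_1)) and q_2* = (q_2/q_1)·q_1*.
Numerically q_2/q_1 = 1.83345, so q_1* = 76/(12.8 + 11·1.83345) = 2.3053 and q_2* = 1.83345·2.3053 = 4.2266.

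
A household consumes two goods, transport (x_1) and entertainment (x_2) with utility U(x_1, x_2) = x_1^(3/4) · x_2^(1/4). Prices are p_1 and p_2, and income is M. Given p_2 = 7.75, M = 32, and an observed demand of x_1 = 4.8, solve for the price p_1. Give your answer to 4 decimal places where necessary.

p_1 = 5

MU_x_1/MU_x_2 = (0.75·x_2)/(0.25·x_1); tangency sets this equal to p_1/p_2.
Rearranging, p_2·x_2 = (1/3)·p_1·x_1. Substituting into the budget gives p_1·x_1·(1 + (1/3)) = M.
Demand: x_1*(p_1,p_2,M) = 0.75·M/p_1 and x_2* = 0.25·M/p_2.
Set x_1* = 4.8 in the demand function and solve for p_1: p_1 = 5.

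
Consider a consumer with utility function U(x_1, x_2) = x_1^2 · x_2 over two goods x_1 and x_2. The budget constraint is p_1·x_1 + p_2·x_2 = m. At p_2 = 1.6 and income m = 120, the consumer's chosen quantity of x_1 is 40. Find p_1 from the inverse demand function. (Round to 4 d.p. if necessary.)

Tangency: MRS = 2·x_2/x_1 = p_1/p_2.
So 2·p_2·x_2 = p_1·x_1; combined with the budget, a share 2/3 of income goes to x_1.
Demand: x_1*(p_1,p_2,m) = 2/3·m/p_1 and x_2* = 1/3·m/p_2.
Set x_1* = 40 in the demand function and solve for p_1: p_1 = 2.

p_1 = 2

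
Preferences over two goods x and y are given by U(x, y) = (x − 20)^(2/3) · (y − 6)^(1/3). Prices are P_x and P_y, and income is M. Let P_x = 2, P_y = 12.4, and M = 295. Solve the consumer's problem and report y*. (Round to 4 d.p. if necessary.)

y* = 10.8548

This is Cobb-Douglas in (x−20, y−6): tangency gives 2/3·P_y·(y−6) = 1/3·P_x·(x−20).
After buying the subsistence bundle (20, 6), a share 2/3 of the remaining income goes to x: x* = 20 + 2/3·(M − 20P_x − 6P_y)/P_x.
Discretionary income = 295 − 20·2 − 6·12.4 = 180.6; y* = 6 + 1/3·180.6/12.4 = 10.8548.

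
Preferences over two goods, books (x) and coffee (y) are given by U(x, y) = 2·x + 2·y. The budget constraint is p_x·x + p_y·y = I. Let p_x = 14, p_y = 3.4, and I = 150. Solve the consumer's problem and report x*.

x* = 0

y gives more utility per dollar, so spend all income on y: y* = I/p_y, x* = 0.
Numerically: x* = 0, y* = 44.1176.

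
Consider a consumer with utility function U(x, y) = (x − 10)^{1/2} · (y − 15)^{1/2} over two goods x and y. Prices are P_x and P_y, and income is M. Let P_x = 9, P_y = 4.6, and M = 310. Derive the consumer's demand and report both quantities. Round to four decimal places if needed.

Let x' = x−10, y' = y−15. MRS = y'/x' = P_x/P_y.
After buying the subsistence bundle (10, 15), a share 0.5 of the remaining income goes to x: x* = 10 + 0.5·(M − 10P_x − 15P_y)/P_x.
Discretionary income = 310 − 10·9 − 15·4.6 = 151; x* = 10 + 0.5·151/9 = 18.3889; y* = 15 + 0.5·151/4.6 = 31.413.

x* = 18.3889, y* = 31.413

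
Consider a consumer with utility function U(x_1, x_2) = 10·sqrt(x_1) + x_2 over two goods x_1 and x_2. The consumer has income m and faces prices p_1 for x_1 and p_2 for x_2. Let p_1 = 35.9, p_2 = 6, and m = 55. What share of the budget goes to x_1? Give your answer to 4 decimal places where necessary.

Solve: √x_1 = 5·p_2/p_1, so x_1*(p_1,p_2) = (5·p_2/p_1)², and x_2* = (m − p_1·x_1*)/p_2.
Plugging in: x_1* = (5·6/35.9)² = 0.6983, x_2* = 4.9884.
Expenditure on x_1: 35.9·0.6983 = 25.0696; share = 0.4558.

share on x_1 = 0.4558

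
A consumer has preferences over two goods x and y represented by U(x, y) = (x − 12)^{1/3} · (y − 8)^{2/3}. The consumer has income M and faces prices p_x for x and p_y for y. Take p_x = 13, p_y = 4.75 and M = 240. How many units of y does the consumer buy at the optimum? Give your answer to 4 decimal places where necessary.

y* = 14.4561

Let x' = x−12, y' = y−8. MRS = (1/2)·y'/x' = p_x/p_y.
Substituting into the budget: x* = 12 + 1/3·(M − 12·p_x − 8·p_y)/p_x, and y* = 8 + 2/3·(…)/p_y.
Discretionary income = 240 − 12·13 − 8·4.75 = 46; y* = 8 + 2/3·46/4.75 = 14.4561.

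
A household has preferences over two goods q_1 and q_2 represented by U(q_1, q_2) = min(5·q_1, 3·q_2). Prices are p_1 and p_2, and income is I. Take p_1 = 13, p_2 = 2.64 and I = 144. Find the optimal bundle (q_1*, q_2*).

q_1* = 8.2759, q_2* = 13.7931

Demand: q_1*(p_1,p_2,I) = 3·I/(3·p_1 + 5·p_2), q_2* = 5·I/(3·p_1 + 5·p_2).
Here 3·13 + 5·2.64 = 52.2, giving q_1* = 8.2759 and q_2* = 13.7931.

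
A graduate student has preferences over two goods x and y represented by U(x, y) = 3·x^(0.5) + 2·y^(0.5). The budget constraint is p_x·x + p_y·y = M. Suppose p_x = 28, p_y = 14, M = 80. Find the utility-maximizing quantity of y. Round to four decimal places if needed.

From the CES first-order condition, (3/2)·(y/x)^(0.5) = p_x/p_y.
Hence y/x = ((2/3)·p_x/p_y)^(1/(0.5)), i.e. raised to the 2 power.
Substitute y = (y/x)·x into the budget: x* = M/(p_x + p_y·(y/x)).
Numerically y/x = 1.777778, so x* = 80/(28 + 14·1.777778) = 1.5126 and y* = 1.777778·1.5126 = 2.6891.

y* = 2.6891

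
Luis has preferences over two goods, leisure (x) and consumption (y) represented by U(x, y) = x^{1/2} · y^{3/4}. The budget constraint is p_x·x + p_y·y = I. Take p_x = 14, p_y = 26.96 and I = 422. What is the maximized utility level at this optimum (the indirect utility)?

V = 18.6286

Tangency: MRS = (2/3)·y/x = p_x/p_y.
So 0.5·p_y·y = 0.75·p_x·x; combined with the budget, a share 0.4 of income goes to x.
Demand: x*(p_x,p_y,I) = 0.4·I/p_x and y* = 0.6·I/p_y.
At p_x=14, p_y=26.96, I=422: x* = 0.4·422/14 = 12.0571, y* = 9.3917.
Utility at the optimum: U(12.0571, 9.3917) = 18.6286.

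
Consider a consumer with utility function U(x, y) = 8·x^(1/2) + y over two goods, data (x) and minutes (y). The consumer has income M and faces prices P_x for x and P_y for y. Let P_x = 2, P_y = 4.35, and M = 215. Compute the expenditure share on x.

Utility is quasi-linear in y; the FOC for x is 4/√x = P_x/P_y.
Thus x* = (4·P_y/P_x)² — independent of M — with the rest of income spent on y.
Plugging in: x* = (4·4.35/2)² = 75.69, y* = 14.6253.
Expenditure on x: 2·75.69 = 151.38; share = 0.7041.

share on x = 0.7041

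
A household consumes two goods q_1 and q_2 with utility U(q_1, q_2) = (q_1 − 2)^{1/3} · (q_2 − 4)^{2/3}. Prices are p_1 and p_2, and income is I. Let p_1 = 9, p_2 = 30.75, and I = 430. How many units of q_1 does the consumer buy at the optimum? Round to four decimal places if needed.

Discretionary income = 430 − 2·9 − 4·30.75 = 289; q_1* = 2 + 1/3·289/9 = 12.7037.

q_1* = 12.7037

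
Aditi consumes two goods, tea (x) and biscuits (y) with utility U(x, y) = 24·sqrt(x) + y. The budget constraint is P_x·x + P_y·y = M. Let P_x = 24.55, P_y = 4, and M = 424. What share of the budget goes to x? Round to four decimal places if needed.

share on x = 0.2213

Utility is quasi-linear in y; the FOC for x is 12/√x = P_x/P_y.
Solve: √x = 12·P_y/P_x, so x*(P_x,P_y) = (12·P_y/P_x)², and y* = (M − P_x·x*)/P_y.
Plugging in: x* = (12·4/24.55)² = 3.8228, y* = 82.5377.
Expenditure on x: 24.55·3.8228 = 93.8493; share = 0.2213.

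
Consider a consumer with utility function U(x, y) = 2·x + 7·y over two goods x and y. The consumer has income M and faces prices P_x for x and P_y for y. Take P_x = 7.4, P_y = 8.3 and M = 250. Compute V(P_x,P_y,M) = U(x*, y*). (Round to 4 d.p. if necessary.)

y gives more utility per dollar, so spend all income on y: y* = M/P_y, x* = 0.
Numerically: x* = 0, y* = 30.1205.
Utility at the optimum: U(0, 30.1205) = 210.8434.

V = 210.8434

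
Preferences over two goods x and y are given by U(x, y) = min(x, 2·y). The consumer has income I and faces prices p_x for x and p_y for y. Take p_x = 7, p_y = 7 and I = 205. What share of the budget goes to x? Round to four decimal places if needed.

Leontief preferences: the optimum is at the kink where x/2 = y/1, i.e. y = (1/2)·x.
Budget: p_x·x + p_y·(1/2)·x = I, so (2·p_x + p_y)·x = 2·I.
Demand: x*(p_x,p_y,I) = 2·I/(2·p_x + p_y), y* = I/(2·p_x + p_y).
Here 2·7 + 7 = 21, giving x* = 19.5238 and y* = 9.7619.
Expenditure on x: 7·19.5238 = 136.6667; share = 0.6667.

share on x = 0.6667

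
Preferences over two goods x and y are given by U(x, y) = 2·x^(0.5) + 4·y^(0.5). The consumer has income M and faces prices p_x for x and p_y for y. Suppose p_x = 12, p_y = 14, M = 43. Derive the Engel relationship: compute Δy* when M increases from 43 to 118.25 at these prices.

Numerically y/x = 2.938776, so x* = 43/(12 + 14·2.938776) = 0.8091 and y* = 2.938776·0.8091 = 2.3779.
At M' = 118.25: y* = 6.5392. Change: 6.5392 − 2.3779 = 4.1613.

Δy* = 4.1613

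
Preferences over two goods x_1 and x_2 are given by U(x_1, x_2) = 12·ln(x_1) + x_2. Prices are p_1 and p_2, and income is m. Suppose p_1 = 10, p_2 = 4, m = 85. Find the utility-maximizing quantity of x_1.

x_1* = 4.8

Set MRS = p_1/p_2: (12/x_1)/1 = p_1/p_2.
So x_1*(p_1,p_2) = 12·p_2/p_1, independent of income; and x_2* = (m − 12·p_2)/p_2.
At the given prices: x_1* = 12·4/10 = 4.8.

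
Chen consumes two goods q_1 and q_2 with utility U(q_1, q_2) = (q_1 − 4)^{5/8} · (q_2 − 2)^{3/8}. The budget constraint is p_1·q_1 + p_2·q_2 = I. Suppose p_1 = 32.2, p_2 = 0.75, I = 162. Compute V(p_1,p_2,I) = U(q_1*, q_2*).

V = 2.0806

This is Cobb-Douglas in (q_1−4, q_2−2): tangency gives 0.625·p_2·(q_2−2) = 0.375·p_1·(q_1−4).
After buying the subsistence bundle (4, 2), a share 0.625 of the remaining income goes to q_1: q_1* = 4 + 0.625·(I − 4p_1 − 2p_2)/p_1.
Discretionary income = 162 − 4·32.2 − 2·0.75 = 31.7; q_1* = 4 + 0.625·31.7/32.2 = 4.6153; q_2* = 2 + 0.375·31.7/0.75 = 17.85.
Utility at the optimum: U(4.6153, 17.85) = 2.0806.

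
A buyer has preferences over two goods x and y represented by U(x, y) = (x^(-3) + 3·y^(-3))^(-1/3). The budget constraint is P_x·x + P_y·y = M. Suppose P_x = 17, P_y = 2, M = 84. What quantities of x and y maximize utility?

x* = 3.908, y* = 8.7819

MU_x ∝ x^(-4), MU_y ∝ 3·y^(-4), so MRS = (1/3)·(y/x)^(4) = P_x/P_y.
Hence y/x = (3·P_x/P_y)^(1/(4)), i.e. raised to the 0.25 power.
With the ratio pinned down, the budget gives x* = M/(P_x + P_y·(y/x)) and y* = (y/x)·x*.
Numerically y/x = 2.247165, so x* = 84/(17 + 2·2.247165) = 3.908 and y* = 2.247165·3.908 = 8.7819.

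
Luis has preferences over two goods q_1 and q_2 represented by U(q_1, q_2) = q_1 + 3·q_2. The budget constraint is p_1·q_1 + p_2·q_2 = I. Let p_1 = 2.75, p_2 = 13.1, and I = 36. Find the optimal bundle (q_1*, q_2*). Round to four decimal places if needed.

q_1* = 13.0909, q_2* = 0

Linear utility — the consumer picks whichever good has higher MU/price: 1/2.75 = 0.3636 vs 3/13.1 = 0.229.
q_1 gives more utility per dollar, so spend all income on q_1: q_1* = I/p_1, q_2* = 0.
Numerically: q_1* = 13.0909, q_2* = 0.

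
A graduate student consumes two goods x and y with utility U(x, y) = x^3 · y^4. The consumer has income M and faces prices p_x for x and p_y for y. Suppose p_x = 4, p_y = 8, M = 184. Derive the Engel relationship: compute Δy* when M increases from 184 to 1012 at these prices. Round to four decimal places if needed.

MU_x/MU_y = (3·y)/(4·x); tangency sets this equal to p_x/p_y.
So 3·p_y·y = 4·p_x·x; combined with the budget, a share 3/7 of income goes to x.
Demand: x*(p_x,p_y,M) = 3/7·M/p_x and y* = 4/7·M/p_y.
At p_x=4, p_y=8, M=184: y* = 4/7·184/8 = 13.1429.
At M' = 1012: y* = 72.2857. Change: 72.2857 − 13.1429 = 59.1429.

Δy* = 59.1429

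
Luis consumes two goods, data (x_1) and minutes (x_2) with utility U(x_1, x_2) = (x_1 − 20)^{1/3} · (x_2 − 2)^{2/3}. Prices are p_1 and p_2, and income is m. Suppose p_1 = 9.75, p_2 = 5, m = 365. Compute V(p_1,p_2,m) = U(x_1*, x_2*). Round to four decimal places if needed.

V = 13.5531

Let x_1' = x_1−20, x_2' = x_2−2. MRS = (1/2)·x_2'/x_1' = p_1/p_2.
Substituting into the budget: x_1* = 20 + 1/3·(m − 20·p_1 − 2·p_2)/p_1, and x_2* = 2 + 2/3·(…)/p_2.
Discretionary income = 365 − 20·9.75 − 2·5 = 160; x_1* = 20 + 1/3·160/9.75 = 25.4701; x_2* = 2 + 2/3·160/5 = 23.3333.
Utility at the optimum: U(25.4701, 23.3333) = 13.5531.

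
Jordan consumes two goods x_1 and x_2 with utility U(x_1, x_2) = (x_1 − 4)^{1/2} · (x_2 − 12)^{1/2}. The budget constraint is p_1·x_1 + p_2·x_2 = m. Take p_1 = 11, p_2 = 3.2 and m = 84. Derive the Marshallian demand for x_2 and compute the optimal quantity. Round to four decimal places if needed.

x_2* = 12.25

This is Cobb-Douglas in (x_1−4, x_2−12): tangency gives 0.5·p_2·(x_2−12) = 0.5·p_1·(x_1−4).
After buying the subsistence bundle (4, 12), a share 0.5 of the remaining income goes to x_1: x_1* = 4 + 0.5·(m − 4p_1 − 12p_2)/p_1.
Discretionary income = 84 − 4·11 − 12·3.2 = 1.6; x_2* = 12 + 0.5·1.6/3.2 = 12.25.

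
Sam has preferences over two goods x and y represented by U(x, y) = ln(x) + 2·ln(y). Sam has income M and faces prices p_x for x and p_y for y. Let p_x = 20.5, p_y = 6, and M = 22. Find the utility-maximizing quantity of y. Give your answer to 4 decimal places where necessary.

y* = 2.4444

Tangency: MRS = (1/2)·y/x = p_x/p_y.
Rearranging, p_y·y = 2·p_x·x. Substituting into the budget gives p_x·x·(1 + 2) = M.
Demand: x*(p_x,p_y,M) = 1/3·M/p_x and y* = 2/3·M/p_y.
At p_x=20.5, p_y=6, M=22: y* = 2/3·22/6 = 2.4444.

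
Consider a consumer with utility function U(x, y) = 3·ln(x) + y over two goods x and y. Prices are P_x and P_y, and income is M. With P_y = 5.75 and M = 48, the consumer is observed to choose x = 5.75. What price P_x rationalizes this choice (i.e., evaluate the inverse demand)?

P_x = 3

Set MRS = P_x/P_y: (3/x)/1 = P_x/P_y.
So x*(P_x,P_y) = 3·P_y/P_x, independent of income; and y* = (M − 3·P_y)/P_y.
Set x* = 5.75 in the demand function and solve for P_x: P_x = 3.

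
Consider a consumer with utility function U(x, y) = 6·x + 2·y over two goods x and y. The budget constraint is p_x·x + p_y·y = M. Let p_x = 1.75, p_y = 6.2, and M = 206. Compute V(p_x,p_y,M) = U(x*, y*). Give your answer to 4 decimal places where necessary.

V = 706.2857

Perfect substitutes: compare marginal utility per dollar. 6/p_x vs 2/p_y → 3.4286 vs 0.3226.
x gives more utility per dollar, so spend all income on x: x* = M/p_x, y* = 0.
Numerically: x* = 117.7143, y* = 0.
Utility at the optimum: U(117.7143, 0) = 706.2857.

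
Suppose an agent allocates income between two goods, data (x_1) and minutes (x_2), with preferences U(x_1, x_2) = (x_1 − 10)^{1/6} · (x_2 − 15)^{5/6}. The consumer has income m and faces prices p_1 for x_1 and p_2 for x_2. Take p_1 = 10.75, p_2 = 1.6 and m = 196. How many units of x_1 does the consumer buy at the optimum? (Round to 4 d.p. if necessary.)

x_1* = 11

Substituting into the budget: x_1* = 10 + 1/6·(m − 10·p_1 − 15·p_2)/p_1, and x_2* = 15 + 5/6·(…)/p_2.
Discretionary income = 196 − 10·10.75 − 15·1.6 = 64.5; x_1* = 10 + 1/6·64.5/10.75 = 11.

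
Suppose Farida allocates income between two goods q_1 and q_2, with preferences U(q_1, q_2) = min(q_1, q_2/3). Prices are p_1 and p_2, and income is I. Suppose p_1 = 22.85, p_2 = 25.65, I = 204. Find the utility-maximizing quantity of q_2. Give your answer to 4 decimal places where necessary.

q_2* = 6.1323

Demand: q_1*(p_1,p_2,I) = I/(p_1 + 3·p_2), q_2* = 3·I/(p_1 + 3·p_2).
Here 22.85 + 3·25.65 = 99.8, giving q_2* = 6.1323.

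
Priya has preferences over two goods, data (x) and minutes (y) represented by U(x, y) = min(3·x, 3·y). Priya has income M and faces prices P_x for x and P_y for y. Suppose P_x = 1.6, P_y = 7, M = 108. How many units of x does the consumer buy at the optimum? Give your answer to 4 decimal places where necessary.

x* = 12.5581

Here 3·1.6 + 3·7 = 25.8, giving x* = 12.5581.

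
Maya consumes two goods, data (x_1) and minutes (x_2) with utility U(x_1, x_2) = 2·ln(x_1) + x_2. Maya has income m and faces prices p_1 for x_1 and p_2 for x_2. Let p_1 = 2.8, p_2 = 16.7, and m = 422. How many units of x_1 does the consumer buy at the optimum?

Set MRS = p_1/p_2: (2/x_1)/1 = p_1/p_2.
So x_1*(p_1,p_2) = 2·p_2/p_1, independent of income; and x_2* = (m − 2·p_2)/p_2.
At the given prices: x_1* = 2·16.7/2.8 = 11.9286.

x_1* = 11.9286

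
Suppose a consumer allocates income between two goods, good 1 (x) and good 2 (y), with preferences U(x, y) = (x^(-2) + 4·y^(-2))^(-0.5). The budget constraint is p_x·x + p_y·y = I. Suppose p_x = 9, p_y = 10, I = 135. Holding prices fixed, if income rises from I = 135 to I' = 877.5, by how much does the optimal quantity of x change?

MRS = MU_x/MU_y = (1/4)·(y/x)^(3). Set equal to p_x/p_y.
Hence y/x = (4·p_x/p_y)^(1/(3)), i.e. raised to the 1/3 power.
With the ratio pinned down, the budget gives x* = I/(p_x + p_y·(y/x)) and y* = (y/x)·x*.
Numerically y/x = 1.532619, so x* = 135/(9 + 10·1.532619) = 5.5496.
At I' = 877.5: x* = 36.0722. Change: 36.0722 − 5.5496 = 30.5227.

Δx* = 30.5227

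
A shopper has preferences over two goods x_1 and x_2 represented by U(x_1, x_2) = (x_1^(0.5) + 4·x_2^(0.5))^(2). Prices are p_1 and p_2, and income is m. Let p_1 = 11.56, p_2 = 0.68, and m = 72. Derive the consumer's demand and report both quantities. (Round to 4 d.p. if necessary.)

x_1* = 0.0228, x_2* = 105.4945

MRS = MU_x_1/MU_x_2 = (1/4)·(x_2/x_1)^(0.5). Set equal to p_1/p_2.
Hence x_2/x_1 = (4·p_1/p_2)^(1/(0.5)), i.e. raised to the 2 power.
With the ratio pinned down, the budget gives x_1* = m/(p_1 + p_2·(x_2/x_1)) and x_2* = (x_2/x_1)·x_1*.
Numerically x_2/x_1 = 4624, so x_1* = 72/(11.56 + 0.68·4624) = 0.0228 and x_2* = 4624·0.0228 = 105.4945.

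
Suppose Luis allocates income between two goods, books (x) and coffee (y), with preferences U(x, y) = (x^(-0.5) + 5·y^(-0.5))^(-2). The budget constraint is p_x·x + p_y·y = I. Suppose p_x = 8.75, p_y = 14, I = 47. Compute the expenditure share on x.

With the ratio pinned down, the budget gives x* = I/(p_x + p_y·(y/x)) and y* = (y/x)·x*.
Numerically y/x = 2.13747, so x* = 47/(8.75 + 14·2.13747) = 1.2153 and y* = 2.13747·1.2153 = 2.5976.
Expenditure on x: 8.75·1.2153 = 10.6336; share = 0.2262.

share on x = 0.2262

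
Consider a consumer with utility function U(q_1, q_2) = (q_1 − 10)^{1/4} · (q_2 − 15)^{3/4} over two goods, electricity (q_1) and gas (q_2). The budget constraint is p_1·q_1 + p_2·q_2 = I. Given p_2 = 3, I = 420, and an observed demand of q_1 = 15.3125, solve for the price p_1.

Let q_1' = q_1−10, q_2' = q_2−15. MRS = (1/3)·q_2'/q_1' = p_1/p_2.
After buying the subsistence bundle (10, 15), a share 0.25 of the remaining income goes to q_1: q_1* = 10 + 0.25·(I − 10p_1 − 15p_2)/p_1.
Set q_1* = 15.3125 in the demand function and solve for p_1: p_1 = 12.

p_1 = 12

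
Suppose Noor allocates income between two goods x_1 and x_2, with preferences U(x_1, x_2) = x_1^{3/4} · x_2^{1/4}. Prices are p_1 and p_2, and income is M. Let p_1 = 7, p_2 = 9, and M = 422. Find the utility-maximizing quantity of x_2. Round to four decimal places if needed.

x_2* = 11.7222

Tangency: MRS = 3·x_2/x_1 = p_1/p_2.
So 0.75·p_2·x_2 = 0.25·p_1·x_1; combined with the budget, a share 0.75 of income goes to x_1.
Demand: x_1*(p_1,p_2,M) = 0.75·M/p_1 and x_2* = 0.25·M/p_2.
At p_1=7, p_2=9, M=422: x_2* = 0.25·422/9 = 11.7222.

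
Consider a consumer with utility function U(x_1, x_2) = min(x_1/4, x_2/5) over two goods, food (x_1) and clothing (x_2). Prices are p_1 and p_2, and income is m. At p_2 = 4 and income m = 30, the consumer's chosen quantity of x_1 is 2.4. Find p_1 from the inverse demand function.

p_1 = 7.5

With perfect complements, no substitution: consume in ratio x_1:x_2 = 4:5.
Budget: p_1·x_1 + p_2·(5/4)·x_1 = m, so (4·p_1 + 5·p_2)·x_1 = 4·m.
Demand: x_1*(p_1,p_2,m) = 4·m/(4·p_1 + 5·p_2), x_2* = 5·m/(4·p_1 + 5·p_2).
Set x_1* = 2.4 in the demand function and solve for p_1: p_1 = 7.5.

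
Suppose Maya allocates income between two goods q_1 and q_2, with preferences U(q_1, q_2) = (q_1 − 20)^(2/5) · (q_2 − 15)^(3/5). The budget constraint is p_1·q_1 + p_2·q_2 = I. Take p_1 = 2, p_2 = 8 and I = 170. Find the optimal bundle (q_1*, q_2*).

Discretionary income = 170 − 20·2 − 15·8 = 10; q_1* = 20 + 0.4·10/2 = 22; q_2* = 15 + 0.6·10/8 = 15.75.

q_1* = 22, q_2* = 15.75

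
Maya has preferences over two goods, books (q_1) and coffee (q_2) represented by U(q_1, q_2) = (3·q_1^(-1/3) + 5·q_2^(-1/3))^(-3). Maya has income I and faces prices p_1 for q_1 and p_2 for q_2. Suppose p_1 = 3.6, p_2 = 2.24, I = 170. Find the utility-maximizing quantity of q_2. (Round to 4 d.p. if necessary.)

With the ratio pinned down, the budget gives q_1* = I/(p_1 + p_2·(q_2/q_1)) and q_2* = (q_2/q_1)·q_1*.
Numerically q_2/q_1 = 2.093763, so q_1* = 170/(3.6 + 2.24·2.093763) = 20.5066 and q_2* = 2.093763·20.5066 = 42.9359.

q_2* = 42.9359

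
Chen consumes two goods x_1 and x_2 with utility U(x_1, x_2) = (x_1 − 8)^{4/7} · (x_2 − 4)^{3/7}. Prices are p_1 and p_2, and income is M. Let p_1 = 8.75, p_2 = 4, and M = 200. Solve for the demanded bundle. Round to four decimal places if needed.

x_1* = 15.4449, x_2* = 16.2143

Let x_1' = x_1−8, x_2' = x_2−4. MRS = (4/3)·x_2'/x_1' = p_1/p_2.
Substituting into the budget: x_1* = 8 + 4/7·(M − 8·p_1 − 4·p_2)/p_1, and x_2* = 4 + 3/7·(…)/p_2.
Discretionary income = 200 − 8·8.75 − 4·4 = 114; x_1* = 8 + 4/7·114/8.75 = 15.4449; x_2* = 4 + 3/7·114/4 = 16.2143.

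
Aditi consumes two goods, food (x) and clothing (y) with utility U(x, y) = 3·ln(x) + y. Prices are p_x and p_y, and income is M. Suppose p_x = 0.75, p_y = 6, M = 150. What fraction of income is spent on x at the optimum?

Set MRS = p_x/p_y: (3/x)/1 = p_x/p_y.
So x*(p_x,p_y) = 3·p_y/p_x, independent of income; and y* = (M − 3·p_y)/p_y.
At the given prices: x* = 3·6/0.75 = 24, and y* = 22.
Expenditure on x: 0.75·24 = 18; share = 0.12.

share on x = 0.12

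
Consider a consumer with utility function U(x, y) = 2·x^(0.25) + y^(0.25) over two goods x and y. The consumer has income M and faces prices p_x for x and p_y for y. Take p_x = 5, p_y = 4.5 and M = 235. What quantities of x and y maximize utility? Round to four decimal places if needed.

x* = 33.3089, y* = 15.2124

From the CES first-order condition, 2·(y/x)^(0.75) = p_x/p_y.
Solve for the ratio: y/x = [(1/2)·p_x/p_y]^(4/3).
Substitute y = (y/x)·x into the budget: x* = M/(p_x + p_y·(y/x)).
Numerically y/x = 0.456706, so x* = 235/(5 + 4.5·0.456706) = 33.3089 and y* = 0.456706·33.3089 = 15.2124.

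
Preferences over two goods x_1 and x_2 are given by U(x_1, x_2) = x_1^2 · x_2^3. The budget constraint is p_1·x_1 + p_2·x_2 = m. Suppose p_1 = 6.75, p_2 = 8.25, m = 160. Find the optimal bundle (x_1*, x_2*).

x_1* = 9.4815, x_2* = 11.6364

Tangency: MRS = (2/3)·x_2/x_1 = p_1/p_2.
So 2·p_2·x_2 = 3·p_1·x_1; combined with the budget, a share 0.4 of income goes to x_1.
Demand: x_1*(p_1,p_2,m) = 0.4·m/p_1 and x_2* = 0.6·m/p_2.
At p_1=6.75, p_2=8.25, m=160: x_1* = 0.4·160/6.75 = 9.4815, x_2* = 11.6364.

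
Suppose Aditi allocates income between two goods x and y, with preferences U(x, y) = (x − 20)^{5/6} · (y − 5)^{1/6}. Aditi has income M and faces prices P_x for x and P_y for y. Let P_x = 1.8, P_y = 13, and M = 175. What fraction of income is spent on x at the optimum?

Discretionary income = 175 − 20·1.8 − 5·13 = 74; x* = 20 + 5/6·74/1.8 = 54.2593; y* = 5 + 1/6·74/13 = 5.9487.
Expenditure on x: 1.8·54.2593 = 97.6667; share = 0.5581.

share on x = 0.5581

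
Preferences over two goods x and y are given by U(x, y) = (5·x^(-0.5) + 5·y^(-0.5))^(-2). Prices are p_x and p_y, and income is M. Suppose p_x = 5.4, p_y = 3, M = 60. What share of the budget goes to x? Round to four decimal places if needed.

MU_x ∝ 5·x^(-1.5), MU_y ∝ 5·y^(-1.5), so MRS = (y/x)^(1.5) = p_x/p_y.
Solve for the ratio: y/x = [p_x/p_y]^(2/3).
With the ratio pinned down, the budget gives x* = M/(p_x + p_y·(y/x)) and y* = (y/x)·x*.
Numerically y/x = 1.479727, so x* = 60/(5.4 + 3·1.479727) = 6.0981 and y* = 1.479727·6.0981 = 9.0235.
Expenditure on x: 5.4·6.0981 = 32.9296; share = 0.5488.

share on x = 0.5488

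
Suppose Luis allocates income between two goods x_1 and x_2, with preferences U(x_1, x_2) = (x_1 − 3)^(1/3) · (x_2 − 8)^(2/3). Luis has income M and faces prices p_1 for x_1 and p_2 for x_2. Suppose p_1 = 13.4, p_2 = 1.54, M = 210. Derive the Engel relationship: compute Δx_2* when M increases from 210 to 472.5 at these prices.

This is Cobb-Douglas in (x_1−3, x_2−8): tangency gives 1/3·p_2·(x_2−8) = 2/3·p_1·(x_1−3).
Substituting into the budget: x_1* = 3 + 1/3·(M − 3·p_1 − 8·p_2)/p_1, and x_2* = 8 + 2/3·(…)/p_2.
Discretionary income = 210 − 3·13.4 − 8·1.54 = 157.48; x_2* = 8 + 2/3·157.48/1.54 = 76.1732.
At M' = 472.5: x_2* = 189.8095. Change: 189.8095 − 76.1732 = 113.6364.

Δx_2* = 113.6364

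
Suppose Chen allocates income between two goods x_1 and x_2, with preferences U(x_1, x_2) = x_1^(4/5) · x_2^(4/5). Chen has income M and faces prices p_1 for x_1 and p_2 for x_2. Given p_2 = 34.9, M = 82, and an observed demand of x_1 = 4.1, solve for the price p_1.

MU_x_1/MU_x_2 = (0.8·x_2)/(0.8·x_1); tangency sets this equal to p_1/p_2.
So 0.8·p_2·x_2 = 0.8·p_1·x_1; combined with the budget, a share 0.5 of income goes to x_1.
Demand: x_1*(p_1,p_2,M) = 0.5·M/p_1 and x_2* = 0.5·M/p_2.
Set x_1* = 4.1 in the demand function and solve for p_1: p_1 = 10.

p_1 = 10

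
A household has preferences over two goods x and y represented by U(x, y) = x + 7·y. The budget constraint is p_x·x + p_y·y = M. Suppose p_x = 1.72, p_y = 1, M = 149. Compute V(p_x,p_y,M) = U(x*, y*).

Perfect substitutes: compare marginal utility per dollar. 1/p_x vs 7/p_y → 0.5814 vs 7.
y gives more utility per dollar, so spend all income on y: y* = M/p_y, x* = 0.
Numerically: x* = 0, y* = 149.
Utility at the optimum: U(0, 149) = 1043.

V = 1043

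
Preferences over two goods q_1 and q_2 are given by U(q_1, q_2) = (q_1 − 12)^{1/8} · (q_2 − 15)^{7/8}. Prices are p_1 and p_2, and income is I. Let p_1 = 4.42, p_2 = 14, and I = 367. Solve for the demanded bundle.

q_1* = 14.94, q_2* = 21.4975

MRS = (1/7)·(q_2−15)/(q_1−12). Tangency with p_1/p_2 gives q_2−15 = 7·(p_1/p_2)·(q_1−12).
Substituting into the budget: q_1* = 12 + 0.125·(I − 12·p_1 − 15·p_2)/p_1, and q_2* = 15 + 0.875·(…)/p_2.
Discretionary income = 367 − 12·4.42 − 15·14 = 103.96; q_1* = 12 + 0.125·103.96/4.42 = 14.94; q_2* = 15 + 0.875·103.96/14 = 21.4975.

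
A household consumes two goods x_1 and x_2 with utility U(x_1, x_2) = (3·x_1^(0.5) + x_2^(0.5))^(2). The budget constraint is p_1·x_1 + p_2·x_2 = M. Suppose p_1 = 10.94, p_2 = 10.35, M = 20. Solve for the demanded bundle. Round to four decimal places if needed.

x_1* = 1.636, x_2* = 0.2031

MU_x_1 ∝ 3·x_1^(-0.5), MU_x_2 ∝ x_2^(-0.5), so MRS = 3·(x_2/x_1)^(0.5) = p_1/p_2.
Hence x_2/x_1 = ((1/3)·p_1/p_2)^(1/(0.5)), i.e. raised to the 2 power.
With the ratio pinned down, the budget gives x_1* = M/(p_1 + p_2·(x_2/x_1)) and x_2* = (x_2/x_1)·x_1*.
Numerically x_2/x_1 = 0.12414, so x_1* = 20/(10.94 + 10.35·0.12414) = 1.636 and x_2* = 0.12414·1.636 = 0.2031.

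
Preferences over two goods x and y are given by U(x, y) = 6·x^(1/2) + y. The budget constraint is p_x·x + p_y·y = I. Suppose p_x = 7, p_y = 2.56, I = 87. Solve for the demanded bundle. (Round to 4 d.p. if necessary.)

Utility is quasi-linear in y; the FOC for x is 3/√x = p_x/p_y.
Thus x* = (3·p_y/p_x)² — independent of I — with the rest of income spent on y.
Plugging in: x* = (3·2.56/7)² = 1.2037, y* = 30.6929.

x* = 1.2037, y* = 30.6929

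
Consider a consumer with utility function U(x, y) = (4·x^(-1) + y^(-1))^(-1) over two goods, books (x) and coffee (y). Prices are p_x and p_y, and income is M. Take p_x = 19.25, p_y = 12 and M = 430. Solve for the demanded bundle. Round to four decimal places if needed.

From the CES first-order condition, 4·(y/x)^(2) = p_x/p_y.
Hence y/x = ((1/4)·p_x/p_y)^(1/(2)), i.e. raised to the 0.5 power.
With the ratio pinned down, the budget gives x* = M/(p_x + p_y·(y/x)) and y* = (y/x)·x*.
Numerically y/x = 0.633279, so x* = 430/(19.25 + 12·0.633279) = 16.0153 and y* = 0.633279·16.0153 = 10.1421.

x* = 16.0153, y* = 10.1421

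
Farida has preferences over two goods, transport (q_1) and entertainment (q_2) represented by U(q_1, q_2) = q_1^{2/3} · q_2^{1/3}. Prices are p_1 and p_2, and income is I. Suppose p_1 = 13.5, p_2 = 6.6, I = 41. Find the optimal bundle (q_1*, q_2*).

Tangency: MRS = 2·q_2/q_1 = p_1/p_2.
So 2/3·p_2·q_2 = 1/3·p_1·q_1; combined with the budget, a share 2/3 of income goes to q_1.
Demand: q_1*(p_1,p_2,I) = 2/3·I/p_1 and q_2* = 1/3·I/p_2.
At p_1=13.5, p_2=6.6, I=41: q_1* = 2/3·41/13.5 = 2.0247, q_2* = 2.0707.

q_1* = 2.0247, q_2* = 2.0707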